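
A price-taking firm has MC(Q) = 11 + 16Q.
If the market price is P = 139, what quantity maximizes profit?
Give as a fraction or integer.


In perfect competition, profit is maximized where P = MC.
139 = 11 + 16Q
128 = 16Q
Q* = 128/16 = 8

8


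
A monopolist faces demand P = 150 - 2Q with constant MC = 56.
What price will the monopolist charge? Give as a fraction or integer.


MR = 150 - 4Q
Set MR = MC: 150 - 4Q = 56
Q* = 47/2
Substitute into demand:
P* = 150 - 2*47/2 = 103

103


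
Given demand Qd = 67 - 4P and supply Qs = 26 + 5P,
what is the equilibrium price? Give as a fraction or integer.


At equilibrium, Qd = Qs.
67 - 4P = 26 + 5P
67 - 26 = 4P + 5P
41 = 9P
P* = 41/9 = 41/9

41/9


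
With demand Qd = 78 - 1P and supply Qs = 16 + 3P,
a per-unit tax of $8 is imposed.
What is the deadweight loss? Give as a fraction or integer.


Pre-tax equilibrium quantity: Q* = 125/2
Post-tax equilibrium quantity: Q_tax = 113/2
Reduction in quantity: Q* - Q_tax = 6
DWL = (1/2) * tax * (Q* - Q_tax)
DWL = (1/2) * 8 * 6 = 24

24


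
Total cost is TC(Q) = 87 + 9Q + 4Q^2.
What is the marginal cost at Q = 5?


MC = dTC/dQ = 9 + 2*4*Q
At Q = 5:
MC = 9 + 8*5
MC = 9 + 40 = 49

49


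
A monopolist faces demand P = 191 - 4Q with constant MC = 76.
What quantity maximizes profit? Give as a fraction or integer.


TR = P*Q = (191 - 4Q)Q = 191Q - 4Q^2
MR = dTR/dQ = 191 - 8Q
Set MR = MC:
191 - 8Q = 76
115 = 8Q
Q* = 115/8 = 115/8

115/8


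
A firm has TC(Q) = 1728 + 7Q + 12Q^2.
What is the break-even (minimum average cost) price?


AC(Q) = 1728/Q + 7 + 12Q
To minimize: dAC/dQ = -1728/Q^2 + 12 = 0
Q^2 = 1728/12 = 144
Q* = 12
Min AC = 1728/12 + 7 + 12*12
Min AC = 144 + 7 + 144 = 295

295


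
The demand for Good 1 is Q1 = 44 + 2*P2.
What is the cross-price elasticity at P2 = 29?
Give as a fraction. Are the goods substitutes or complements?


dQ1/dP2 = 2
At P2 = 29: Q1 = 44 + 2*29 = 102
Exy = (dQ1/dP2)(P2/Q1) = 2 * 29 / 102 = 29/51
Since Exy > 0, the goods are substitutes.

29/51 (substitutes)


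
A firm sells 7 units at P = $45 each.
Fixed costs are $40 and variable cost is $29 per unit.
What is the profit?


Total Revenue = P * Q = 45 * 7 = $315
Total Cost = FC + VC*Q = 40 + 29*7 = $243
Profit = TR - TC = 315 - 243 = $72

$72


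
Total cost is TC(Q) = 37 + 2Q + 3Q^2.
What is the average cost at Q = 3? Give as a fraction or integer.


TC(3) = 37 + 2*3 + 3*3^2
TC(3) = 37 + 6 + 27 = 70
AC = TC/Q = 70/3 = 70/3

70/3


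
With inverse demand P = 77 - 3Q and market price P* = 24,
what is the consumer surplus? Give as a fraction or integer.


Maximum willingness to pay (at Q=0): P_max = 77
Quantity demanded at P* = 24:
Q* = (77 - 24)/3 = 53/3
CS = (1/2) * Q* * (P_max - P*)
CS = (1/2) * 53/3 * (77 - 24)
CS = (1/2) * 53/3 * 53 = 2809/6

2809/6


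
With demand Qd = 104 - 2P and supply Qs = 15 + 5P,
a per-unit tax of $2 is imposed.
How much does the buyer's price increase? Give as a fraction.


With a per-unit tax, the buyer's price increase depends on relative slopes.
Supply slope: d = 5, Demand slope: b = 2
Buyer's price increase = d * tax / (b + d)
= 5 * 2 / (2 + 5)
= 10 / 7 = 10/7

10/7


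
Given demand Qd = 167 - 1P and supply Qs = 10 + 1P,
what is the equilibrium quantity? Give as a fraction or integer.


First find equilibrium price:
167 - 1P = 10 + 1P
P* = 157/2 = 157/2
Then substitute into demand:
Q* = 167 - 1 * 157/2 = 177/2

177/2


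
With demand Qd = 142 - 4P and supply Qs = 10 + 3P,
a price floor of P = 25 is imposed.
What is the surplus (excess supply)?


At P = 25:
Qd = 142 - 4*25 = 42
Qs = 10 + 3*25 = 85
Surplus = Qs - Qd = 85 - 42 = 43

43


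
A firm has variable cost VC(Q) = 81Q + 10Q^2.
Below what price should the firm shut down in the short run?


AVC(Q) = VC(Q)/Q = 81 + 10Q
AVC is increasing in Q, so minimum AVC is at Q -> 0+.
Min AVC = 81
The firm should shut down if P < 81.

81


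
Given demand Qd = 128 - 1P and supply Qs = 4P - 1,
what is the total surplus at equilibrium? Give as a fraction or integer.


Find equilibrium: 128 - 1P = 4P - 1
128 + 1 = 5P
P* = 129/5 = 129/5
Q* = 4*129/5 - 1 = 511/5
Inverse demand: P = 128 - Q/1, so P_max = 128
Inverse supply: P = 1/4 + Q/4, so P_min = 1/4
CS = (1/2) * 511/5 * (128 - 129/5) = 261121/50
PS = (1/2) * 511/5 * (129/5 - 1/4) = 261121/200
TS = CS + PS = 261121/50 + 261121/200 = 261121/40

261121/40


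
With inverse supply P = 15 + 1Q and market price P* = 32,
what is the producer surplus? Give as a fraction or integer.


Minimum supply price (at Q=0): P_min = 15
Quantity supplied at P* = 32:
Q* = (32 - 15)/1 = 17
PS = (1/2) * Q* * (P* - P_min)
PS = (1/2) * 17 * (32 - 15)
PS = (1/2) * 17 * 17 = 289/2

289/2


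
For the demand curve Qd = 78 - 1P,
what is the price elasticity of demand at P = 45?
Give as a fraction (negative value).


dQ/dP = -1
At P = 45: Q = 78 - 1*45 = 33
E = (dQ/dP)(P/Q) = (-1)(45/33) = -15/11

-15/11


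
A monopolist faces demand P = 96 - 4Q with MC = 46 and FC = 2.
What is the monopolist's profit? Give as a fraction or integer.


MR = MC: 96 - 8Q = 46
Q* = 25/4
P* = 96 - 4*25/4 = 71
Profit = (P* - MC)*Q* - FC
= (71 - 46)*25/4 - 2
= 25*25/4 - 2
= 625/4 - 2 = 617/4

617/4


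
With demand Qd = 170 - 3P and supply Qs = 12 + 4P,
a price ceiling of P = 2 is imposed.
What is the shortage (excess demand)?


At P = 2:
Qd = 170 - 3*2 = 164
Qs = 12 + 4*2 = 20
Shortage = Qd - Qs = 164 - 20 = 144

144


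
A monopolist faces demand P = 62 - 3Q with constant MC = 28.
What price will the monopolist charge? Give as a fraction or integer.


MR = 62 - 6Q
Set MR = MC: 62 - 6Q = 28
Q* = 17/3
Substitute into demand:
P* = 62 - 3*17/3 = 45

45


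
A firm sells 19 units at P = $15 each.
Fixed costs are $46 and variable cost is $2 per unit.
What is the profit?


Total Revenue = P * Q = 15 * 19 = $285
Total Cost = FC + VC*Q = 46 + 2*19 = $84
Profit = TR - TC = 285 - 84 = $201

$201


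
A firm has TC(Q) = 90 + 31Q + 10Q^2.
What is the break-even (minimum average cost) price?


AC(Q) = 90/Q + 31 + 10Q
To minimize: dAC/dQ = -90/Q^2 + 10 = 0
Q^2 = 90/10 = 9
Q* = 3
Min AC = 90/3 + 31 + 10*3
Min AC = 30 + 31 + 30 = 91

91


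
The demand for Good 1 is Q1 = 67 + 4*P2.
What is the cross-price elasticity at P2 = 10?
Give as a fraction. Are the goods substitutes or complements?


dQ1/dP2 = 4
At P2 = 10: Q1 = 67 + 4*10 = 107
Exy = (dQ1/dP2)(P2/Q1) = 4 * 10 / 107 = 40/107
Since Exy > 0, the goods are substitutes.

40/107 (substitutes)


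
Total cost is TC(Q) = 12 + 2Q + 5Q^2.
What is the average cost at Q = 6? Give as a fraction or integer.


TC(6) = 12 + 2*6 + 5*6^2
TC(6) = 12 + 12 + 180 = 204
AC = TC/Q = 204/6 = 34

34


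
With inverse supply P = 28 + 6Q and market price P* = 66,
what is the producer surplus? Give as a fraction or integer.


Minimum supply price (at Q=0): P_min = 28
Quantity supplied at P* = 66:
Q* = (66 - 28)/6 = 19/3
PS = (1/2) * Q* * (P* - P_min)
PS = (1/2) * 19/3 * (66 - 28)
PS = (1/2) * 19/3 * 38 = 361/3

361/3


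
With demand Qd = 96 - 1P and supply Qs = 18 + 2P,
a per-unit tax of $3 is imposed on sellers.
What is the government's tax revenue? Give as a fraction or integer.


With tax on sellers, new supply: Qs' = 18 + 2(P - 3)
= 12 + 2P
New equilibrium quantity:
Q_new = 68
Tax revenue = tax * Q_new = 3 * 68 = 204

204


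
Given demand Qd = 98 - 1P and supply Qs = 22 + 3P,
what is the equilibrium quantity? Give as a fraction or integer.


First find equilibrium price:
98 - 1P = 22 + 3P
P* = 76/4 = 19
Then substitute into demand:
Q* = 98 - 1 * 19 = 79

79


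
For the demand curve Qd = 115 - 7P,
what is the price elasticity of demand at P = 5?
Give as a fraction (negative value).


dQ/dP = -7
At P = 5: Q = 115 - 7*5 = 80
E = (dQ/dP)(P/Q) = (-7)(5/80) = -7/16

-7/16


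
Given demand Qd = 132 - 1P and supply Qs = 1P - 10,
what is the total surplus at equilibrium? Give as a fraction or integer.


Find equilibrium: 132 - 1P = 1P - 10
132 + 10 = 2P
P* = 142/2 = 71
Q* = 1*71 - 10 = 61
Inverse demand: P = 132 - Q/1, so P_max = 132
Inverse supply: P = 10 + Q/1, so P_min = 10
CS = (1/2) * 61 * (132 - 71) = 3721/2
PS = (1/2) * 61 * (71 - 10) = 3721/2
TS = CS + PS = 3721/2 + 3721/2 = 3721

3721


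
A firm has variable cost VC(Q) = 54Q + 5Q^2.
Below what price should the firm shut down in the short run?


AVC(Q) = VC(Q)/Q = 54 + 5Q
AVC is increasing in Q, so minimum AVC is at Q -> 0+.
Min AVC = 54
The firm should shut down if P < 54.

54


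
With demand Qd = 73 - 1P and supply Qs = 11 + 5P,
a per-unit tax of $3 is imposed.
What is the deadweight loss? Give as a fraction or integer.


Pre-tax equilibrium quantity: Q* = 188/3
Post-tax equilibrium quantity: Q_tax = 361/6
Reduction in quantity: Q* - Q_tax = 5/2
DWL = (1/2) * tax * (Q* - Q_tax)
DWL = (1/2) * 3 * 5/2 = 15/4

15/4


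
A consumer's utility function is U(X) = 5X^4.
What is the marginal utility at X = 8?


MU = dU/dX = 5*4*X^(4-1)
MU = 20*X^3
At X = 8:
MU = 20 * 8^3
MU = 20 * 512 = 10240

10240


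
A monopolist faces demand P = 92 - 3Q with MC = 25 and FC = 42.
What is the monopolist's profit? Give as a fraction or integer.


MR = MC: 92 - 6Q = 25
Q* = 67/6
P* = 92 - 3*67/6 = 117/2
Profit = (P* - MC)*Q* - FC
= (117/2 - 25)*67/6 - 42
= 67/2*67/6 - 42
= 4489/12 - 42 = 3985/12

3985/12


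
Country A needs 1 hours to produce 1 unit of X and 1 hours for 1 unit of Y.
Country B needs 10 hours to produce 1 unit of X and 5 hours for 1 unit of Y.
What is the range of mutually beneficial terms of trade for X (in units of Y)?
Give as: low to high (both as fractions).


Opportunity cost of X for Country A = hours_X / hours_Y = 1/1 = 1 units of Y
Opportunity cost of X for Country B = hours_X / hours_Y = 10/5 = 2 units of Y
Terms of trade must be between the two opportunity costs.
Range: 1 to 2

1 to 2


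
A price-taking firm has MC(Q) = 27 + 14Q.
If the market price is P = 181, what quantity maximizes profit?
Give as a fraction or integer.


In perfect competition, profit is maximized where P = MC.
181 = 27 + 14Q
154 = 14Q
Q* = 154/14 = 11

11


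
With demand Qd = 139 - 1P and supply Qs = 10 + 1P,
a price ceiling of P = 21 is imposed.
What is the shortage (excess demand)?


At P = 21:
Qd = 139 - 1*21 = 118
Qs = 10 + 1*21 = 31
Shortage = Qd - Qs = 118 - 31 = 87

87


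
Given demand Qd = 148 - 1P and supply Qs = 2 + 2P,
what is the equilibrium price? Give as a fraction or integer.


At equilibrium, Qd = Qs.
148 - 1P = 2 + 2P
148 - 2 = 1P + 2P
146 = 3P
P* = 146/3 = 146/3

146/3


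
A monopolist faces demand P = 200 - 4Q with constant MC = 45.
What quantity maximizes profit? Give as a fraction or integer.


TR = P*Q = (200 - 4Q)Q = 200Q - 4Q^2
MR = dTR/dQ = 200 - 8Q
Set MR = MC:
200 - 8Q = 45
155 = 8Q
Q* = 155/8 = 155/8

155/8


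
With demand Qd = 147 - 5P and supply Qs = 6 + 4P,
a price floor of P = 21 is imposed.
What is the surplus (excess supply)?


At P = 21:
Qd = 147 - 5*21 = 42
Qs = 6 + 4*21 = 90
Surplus = Qs - Qd = 90 - 42 = 48

48


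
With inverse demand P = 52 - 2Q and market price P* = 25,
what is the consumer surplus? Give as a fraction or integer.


Maximum willingness to pay (at Q=0): P_max = 52
Quantity demanded at P* = 25:
Q* = (52 - 25)/2 = 27/2
CS = (1/2) * Q* * (P_max - P*)
CS = (1/2) * 27/2 * (52 - 25)
CS = (1/2) * 27/2 * 27 = 729/4

729/4


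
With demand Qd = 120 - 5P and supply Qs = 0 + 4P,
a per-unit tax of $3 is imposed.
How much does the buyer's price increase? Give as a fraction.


With a per-unit tax, the buyer's price increase depends on relative slopes.
Supply slope: d = 4, Demand slope: b = 5
Buyer's price increase = d * tax / (b + d)
= 4 * 3 / (5 + 4)
= 12 / 9 = 4/3

4/3


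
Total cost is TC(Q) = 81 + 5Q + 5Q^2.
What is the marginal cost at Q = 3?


MC = dTC/dQ = 5 + 2*5*Q
At Q = 3:
MC = 5 + 10*3
MC = 5 + 30 = 35

35


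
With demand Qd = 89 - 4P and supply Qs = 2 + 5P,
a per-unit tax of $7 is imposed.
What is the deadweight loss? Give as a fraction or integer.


Pre-tax equilibrium quantity: Q* = 151/3
Post-tax equilibrium quantity: Q_tax = 313/9
Reduction in quantity: Q* - Q_tax = 140/9
DWL = (1/2) * tax * (Q* - Q_tax)
DWL = (1/2) * 7 * 140/9 = 490/9

490/9


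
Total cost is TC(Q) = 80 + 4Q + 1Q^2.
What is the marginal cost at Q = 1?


MC = dTC/dQ = 4 + 2*1*Q
At Q = 1:
MC = 4 + 2*1
MC = 4 + 2 = 6

6


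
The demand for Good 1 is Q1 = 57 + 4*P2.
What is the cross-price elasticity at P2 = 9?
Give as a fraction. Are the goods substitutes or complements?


dQ1/dP2 = 4
At P2 = 9: Q1 = 57 + 4*9 = 93
Exy = (dQ1/dP2)(P2/Q1) = 4 * 9 / 93 = 12/31
Since Exy > 0, the goods are substitutes.

12/31 (substitutes)


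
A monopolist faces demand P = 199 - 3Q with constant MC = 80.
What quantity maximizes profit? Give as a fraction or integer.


TR = P*Q = (199 - 3Q)Q = 199Q - 3Q^2
MR = dTR/dQ = 199 - 6Q
Set MR = MC:
199 - 6Q = 80
119 = 6Q
Q* = 119/6 = 119/6

119/6


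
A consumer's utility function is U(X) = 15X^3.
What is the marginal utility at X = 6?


MU = dU/dX = 15*3*X^(3-1)
MU = 45*X^2
At X = 6:
MU = 45 * 6^2
MU = 45 * 36 = 1620

1620


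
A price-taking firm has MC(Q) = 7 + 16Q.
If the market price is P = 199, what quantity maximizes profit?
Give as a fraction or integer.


In perfect competition, profit is maximized where P = MC.
199 = 7 + 16Q
192 = 16Q
Q* = 192/16 = 12

12


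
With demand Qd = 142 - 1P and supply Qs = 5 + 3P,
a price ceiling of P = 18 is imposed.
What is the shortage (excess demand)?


At P = 18:
Qd = 142 - 1*18 = 124
Qs = 5 + 3*18 = 59
Shortage = Qd - Qs = 124 - 59 = 65

65


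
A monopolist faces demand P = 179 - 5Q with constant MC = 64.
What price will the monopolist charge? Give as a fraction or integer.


MR = 179 - 10Q
Set MR = MC: 179 - 10Q = 64
Q* = 23/2
Substitute into demand:
P* = 179 - 5*23/2 = 243/2

243/2


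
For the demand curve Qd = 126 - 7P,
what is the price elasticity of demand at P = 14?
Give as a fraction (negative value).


dQ/dP = -7
At P = 14: Q = 126 - 7*14 = 28
E = (dQ/dP)(P/Q) = (-7)(14/28) = -7/2

-7/2


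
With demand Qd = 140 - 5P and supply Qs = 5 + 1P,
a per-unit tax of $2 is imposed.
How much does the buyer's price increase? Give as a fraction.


With a per-unit tax, the buyer's price increase depends on relative slopes.
Supply slope: d = 1, Demand slope: b = 5
Buyer's price increase = d * tax / (b + d)
= 1 * 2 / (5 + 1)
= 2 / 6 = 1/3

1/3


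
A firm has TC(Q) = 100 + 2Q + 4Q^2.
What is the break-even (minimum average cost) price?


AC(Q) = 100/Q + 2 + 4Q
To minimize: dAC/dQ = -100/Q^2 + 4 = 0
Q^2 = 100/4 = 25
Q* = 5
Min AC = 100/5 + 2 + 4*5
Min AC = 20 + 2 + 20 = 42

42


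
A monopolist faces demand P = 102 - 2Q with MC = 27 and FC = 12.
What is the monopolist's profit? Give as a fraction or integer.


MR = MC: 102 - 4Q = 27
Q* = 75/4
P* = 102 - 2*75/4 = 129/2
Profit = (P* - MC)*Q* - FC
= (129/2 - 27)*75/4 - 12
= 75/2*75/4 - 12
= 5625/8 - 12 = 5529/8

5529/8


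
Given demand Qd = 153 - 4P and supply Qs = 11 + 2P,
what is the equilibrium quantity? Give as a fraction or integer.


First find equilibrium price:
153 - 4P = 11 + 2P
P* = 142/6 = 71/3
Then substitute into demand:
Q* = 153 - 4 * 71/3 = 175/3

175/3


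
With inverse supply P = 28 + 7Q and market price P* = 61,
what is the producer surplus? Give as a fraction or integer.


Minimum supply price (at Q=0): P_min = 28
Quantity supplied at P* = 61:
Q* = (61 - 28)/7 = 33/7
PS = (1/2) * Q* * (P* - P_min)
PS = (1/2) * 33/7 * (61 - 28)
PS = (1/2) * 33/7 * 33 = 1089/14

1089/14


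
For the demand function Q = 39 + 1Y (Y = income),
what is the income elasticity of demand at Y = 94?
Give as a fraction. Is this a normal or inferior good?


dQ/dY = 1
At Y = 94: Q = 39 + 1*94 = 133
Ey = (dQ/dY)(Y/Q) = 1 * 94 / 133 = 94/133
Since Ey > 0, this is a normal good.

94/133 (normal good)


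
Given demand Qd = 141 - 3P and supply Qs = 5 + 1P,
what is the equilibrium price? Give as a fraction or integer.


At equilibrium, Qd = Qs.
141 - 3P = 5 + 1P
141 - 5 = 3P + 1P
136 = 4P
P* = 136/4 = 34

34


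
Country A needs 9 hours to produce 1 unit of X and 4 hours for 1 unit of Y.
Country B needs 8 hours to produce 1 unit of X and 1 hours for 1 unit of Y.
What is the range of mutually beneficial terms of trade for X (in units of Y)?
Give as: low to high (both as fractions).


Opportunity cost of X for Country A = hours_X / hours_Y = 9/4 = 9/4 units of Y
Opportunity cost of X for Country B = hours_X / hours_Y = 8/1 = 8 units of Y
Terms of trade must be between the two opportunity costs.
Range: 9/4 to 8

9/4 to 8


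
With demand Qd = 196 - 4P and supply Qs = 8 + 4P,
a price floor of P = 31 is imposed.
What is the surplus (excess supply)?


At P = 31:
Qd = 196 - 4*31 = 72
Qs = 8 + 4*31 = 132
Surplus = Qs - Qd = 132 - 72 = 60

60


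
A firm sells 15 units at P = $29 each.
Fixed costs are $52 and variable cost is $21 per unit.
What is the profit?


Total Revenue = P * Q = 29 * 15 = $435
Total Cost = FC + VC*Q = 52 + 21*15 = $367
Profit = TR - TC = 435 - 367 = $68

$68


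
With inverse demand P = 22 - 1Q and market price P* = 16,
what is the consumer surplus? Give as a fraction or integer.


Maximum willingness to pay (at Q=0): P_max = 22
Quantity demanded at P* = 16:
Q* = (22 - 16)/1 = 6
CS = (1/2) * Q* * (P_max - P*)
CS = (1/2) * 6 * (22 - 16)
CS = (1/2) * 6 * 6 = 18

18


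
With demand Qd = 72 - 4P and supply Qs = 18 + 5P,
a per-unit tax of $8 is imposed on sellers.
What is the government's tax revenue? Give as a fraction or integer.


With tax on sellers, new supply: Qs' = 18 + 5(P - 8)
= 5P - 22
New equilibrium quantity:
Q_new = 272/9
Tax revenue = tax * Q_new = 8 * 272/9 = 2176/9

2176/9


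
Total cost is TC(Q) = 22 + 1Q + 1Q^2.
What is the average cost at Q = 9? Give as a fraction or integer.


TC(9) = 22 + 1*9 + 1*9^2
TC(9) = 22 + 9 + 81 = 112
AC = TC/Q = 112/9 = 112/9

112/9


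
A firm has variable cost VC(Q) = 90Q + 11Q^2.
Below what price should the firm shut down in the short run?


AVC(Q) = VC(Q)/Q = 90 + 11Q
AVC is increasing in Q, so minimum AVC is at Q -> 0+.
Min AVC = 90
The firm should shut down if P < 90.

90


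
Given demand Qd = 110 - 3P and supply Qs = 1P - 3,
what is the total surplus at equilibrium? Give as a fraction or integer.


Find equilibrium: 110 - 3P = 1P - 3
110 + 3 = 4P
P* = 113/4 = 113/4
Q* = 1*113/4 - 3 = 101/4
Inverse demand: P = 110/3 - Q/3, so P_max = 110/3
Inverse supply: P = 3 + Q/1, so P_min = 3
CS = (1/2) * 101/4 * (110/3 - 113/4) = 10201/96
PS = (1/2) * 101/4 * (113/4 - 3) = 10201/32
TS = CS + PS = 10201/96 + 10201/32 = 10201/24

10201/24


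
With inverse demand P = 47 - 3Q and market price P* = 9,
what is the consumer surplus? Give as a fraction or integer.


Maximum willingness to pay (at Q=0): P_max = 47
Quantity demanded at P* = 9:
Q* = (47 - 9)/3 = 38/3
CS = (1/2) * Q* * (P_max - P*)
CS = (1/2) * 38/3 * (47 - 9)
CS = (1/2) * 38/3 * 38 = 722/3

722/3


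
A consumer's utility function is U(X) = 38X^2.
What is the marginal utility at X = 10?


MU = dU/dX = 38*2*X^(2-1)
MU = 76*X^1
At X = 10:
MU = 76 * 10^1
MU = 76 * 10 = 760

760


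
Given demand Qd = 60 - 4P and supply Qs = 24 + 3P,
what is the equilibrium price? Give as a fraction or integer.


At equilibrium, Qd = Qs.
60 - 4P = 24 + 3P
60 - 24 = 4P + 3P
36 = 7P
P* = 36/7 = 36/7

36/7


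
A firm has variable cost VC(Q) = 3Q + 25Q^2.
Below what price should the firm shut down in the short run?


AVC(Q) = VC(Q)/Q = 3 + 25Q
AVC is increasing in Q, so minimum AVC is at Q -> 0+.
Min AVC = 3
The firm should shut down if P < 3.

3


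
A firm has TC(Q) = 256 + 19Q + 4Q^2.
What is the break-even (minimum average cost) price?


AC(Q) = 256/Q + 19 + 4Q
To minimize: dAC/dQ = -256/Q^2 + 4 = 0
Q^2 = 256/4 = 64
Q* = 8
Min AC = 256/8 + 19 + 4*8
Min AC = 32 + 19 + 32 = 83

83


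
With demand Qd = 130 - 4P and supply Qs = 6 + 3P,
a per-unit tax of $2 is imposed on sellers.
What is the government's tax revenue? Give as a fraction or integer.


With tax on sellers, new supply: Qs' = 6 + 3(P - 2)
= 0 + 3P
New equilibrium quantity:
Q_new = 390/7
Tax revenue = tax * Q_new = 2 * 390/7 = 780/7

780/7


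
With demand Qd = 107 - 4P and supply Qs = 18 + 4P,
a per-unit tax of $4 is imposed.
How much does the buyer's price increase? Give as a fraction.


With a per-unit tax, the buyer's price increase depends on relative slopes.
Supply slope: d = 4, Demand slope: b = 4
Buyer's price increase = d * tax / (b + d)
= 4 * 4 / (4 + 4)
= 16 / 8 = 2

2


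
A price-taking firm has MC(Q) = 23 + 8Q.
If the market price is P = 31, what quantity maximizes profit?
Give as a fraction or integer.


In perfect competition, profit is maximized where P = MC.
31 = 23 + 8Q
8 = 8Q
Q* = 8/8 = 1

1


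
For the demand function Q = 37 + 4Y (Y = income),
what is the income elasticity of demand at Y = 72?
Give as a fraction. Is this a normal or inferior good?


dQ/dY = 4
At Y = 72: Q = 37 + 4*72 = 325
Ey = (dQ/dY)(Y/Q) = 4 * 72 / 325 = 288/325
Since Ey > 0, this is a normal good.

288/325 (normal good)


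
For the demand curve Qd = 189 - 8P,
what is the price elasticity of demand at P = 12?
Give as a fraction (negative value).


dQ/dP = -8
At P = 12: Q = 189 - 8*12 = 93
E = (dQ/dP)(P/Q) = (-8)(12/93) = -32/31

-32/31


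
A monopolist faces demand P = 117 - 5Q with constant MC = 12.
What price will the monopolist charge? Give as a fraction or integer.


MR = 117 - 10Q
Set MR = MC: 117 - 10Q = 12
Q* = 21/2
Substitute into demand:
P* = 117 - 5*21/2 = 129/2

129/2


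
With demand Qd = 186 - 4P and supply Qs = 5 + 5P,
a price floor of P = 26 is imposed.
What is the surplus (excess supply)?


At P = 26:
Qd = 186 - 4*26 = 82
Qs = 5 + 5*26 = 135
Surplus = Qs - Qd = 135 - 82 = 53

53


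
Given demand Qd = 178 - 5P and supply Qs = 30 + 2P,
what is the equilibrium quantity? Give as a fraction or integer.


First find equilibrium price:
178 - 5P = 30 + 2P
P* = 148/7 = 148/7
Then substitute into demand:
Q* = 178 - 5 * 148/7 = 506/7

506/7


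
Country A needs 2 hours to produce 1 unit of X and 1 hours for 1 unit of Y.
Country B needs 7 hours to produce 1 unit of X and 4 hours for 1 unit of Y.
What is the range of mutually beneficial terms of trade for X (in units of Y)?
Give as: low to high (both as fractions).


Opportunity cost of X for Country A = hours_X / hours_Y = 2/1 = 2 units of Y
Opportunity cost of X for Country B = hours_X / hours_Y = 7/4 = 7/4 units of Y
Terms of trade must be between the two opportunity costs.
Range: 7/4 to 2

7/4 to 2


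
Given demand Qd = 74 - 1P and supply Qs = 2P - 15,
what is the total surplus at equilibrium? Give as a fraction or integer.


Find equilibrium: 74 - 1P = 2P - 15
74 + 15 = 3P
P* = 89/3 = 89/3
Q* = 2*89/3 - 15 = 133/3
Inverse demand: P = 74 - Q/1, so P_max = 74
Inverse supply: P = 15/2 + Q/2, so P_min = 15/2
CS = (1/2) * 133/3 * (74 - 89/3) = 17689/18
PS = (1/2) * 133/3 * (89/3 - 15/2) = 17689/36
TS = CS + PS = 17689/18 + 17689/36 = 17689/12

17689/12


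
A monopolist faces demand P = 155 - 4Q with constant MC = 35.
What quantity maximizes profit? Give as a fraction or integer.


TR = P*Q = (155 - 4Q)Q = 155Q - 4Q^2
MR = dTR/dQ = 155 - 8Q
Set MR = MC:
155 - 8Q = 35
120 = 8Q
Q* = 120/8 = 15

15


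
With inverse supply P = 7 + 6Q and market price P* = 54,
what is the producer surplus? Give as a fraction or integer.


Minimum supply price (at Q=0): P_min = 7
Quantity supplied at P* = 54:
Q* = (54 - 7)/6 = 47/6
PS = (1/2) * Q* * (P* - P_min)
PS = (1/2) * 47/6 * (54 - 7)
PS = (1/2) * 47/6 * 47 = 2209/12

2209/12


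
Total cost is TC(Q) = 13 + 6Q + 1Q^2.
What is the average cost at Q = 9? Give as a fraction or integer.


TC(9) = 13 + 6*9 + 1*9^2
TC(9) = 13 + 54 + 81 = 148
AC = TC/Q = 148/9 = 148/9

148/9


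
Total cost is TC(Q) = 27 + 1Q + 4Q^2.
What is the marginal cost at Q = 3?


MC = dTC/dQ = 1 + 2*4*Q
At Q = 3:
MC = 1 + 8*3
MC = 1 + 24 = 25

25


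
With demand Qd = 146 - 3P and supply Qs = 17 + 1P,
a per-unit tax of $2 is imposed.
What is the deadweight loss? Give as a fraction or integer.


Pre-tax equilibrium quantity: Q* = 197/4
Post-tax equilibrium quantity: Q_tax = 191/4
Reduction in quantity: Q* - Q_tax = 3/2
DWL = (1/2) * tax * (Q* - Q_tax)
DWL = (1/2) * 2 * 3/2 = 3/2

3/2


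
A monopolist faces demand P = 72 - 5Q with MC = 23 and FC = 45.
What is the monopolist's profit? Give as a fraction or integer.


MR = MC: 72 - 10Q = 23
Q* = 49/10
P* = 72 - 5*49/10 = 95/2
Profit = (P* - MC)*Q* - FC
= (95/2 - 23)*49/10 - 45
= 49/2*49/10 - 45
= 2401/20 - 45 = 1501/20

1501/20


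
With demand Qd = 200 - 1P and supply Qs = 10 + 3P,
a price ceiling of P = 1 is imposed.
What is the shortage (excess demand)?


At P = 1:
Qd = 200 - 1*1 = 199
Qs = 10 + 3*1 = 13
Shortage = Qd - Qs = 199 - 13 = 186

186


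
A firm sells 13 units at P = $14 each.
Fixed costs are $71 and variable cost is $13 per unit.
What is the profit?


Total Revenue = P * Q = 14 * 13 = $182
Total Cost = FC + VC*Q = 71 + 13*13 = $240
Profit = TR - TC = 182 - 240 = $-58

$-58


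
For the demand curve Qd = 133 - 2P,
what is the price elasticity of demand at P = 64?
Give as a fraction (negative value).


dQ/dP = -2
At P = 64: Q = 133 - 2*64 = 5
E = (dQ/dP)(P/Q) = (-2)(64/5) = -128/5

-128/5


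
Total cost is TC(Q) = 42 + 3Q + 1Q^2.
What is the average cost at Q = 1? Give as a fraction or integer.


TC(1) = 42 + 3*1 + 1*1^2
TC(1) = 42 + 3 + 1 = 46
AC = TC/Q = 46/1 = 46

46


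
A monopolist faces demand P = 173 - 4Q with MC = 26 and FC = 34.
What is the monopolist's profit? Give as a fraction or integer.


MR = MC: 173 - 8Q = 26
Q* = 147/8
P* = 173 - 4*147/8 = 199/2
Profit = (P* - MC)*Q* - FC
= (199/2 - 26)*147/8 - 34
= 147/2*147/8 - 34
= 21609/16 - 34 = 21065/16

21065/16


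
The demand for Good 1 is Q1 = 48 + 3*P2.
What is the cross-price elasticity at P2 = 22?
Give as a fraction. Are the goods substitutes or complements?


dQ1/dP2 = 3
At P2 = 22: Q1 = 48 + 3*22 = 114
Exy = (dQ1/dP2)(P2/Q1) = 3 * 22 / 114 = 11/19
Since Exy > 0, the goods are substitutes.

11/19 (substitutes)


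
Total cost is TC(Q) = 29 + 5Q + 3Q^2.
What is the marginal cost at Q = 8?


MC = dTC/dQ = 5 + 2*3*Q
At Q = 8:
MC = 5 + 6*8
MC = 5 + 48 = 53

53


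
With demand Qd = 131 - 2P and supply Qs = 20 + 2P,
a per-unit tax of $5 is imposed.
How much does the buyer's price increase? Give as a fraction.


With a per-unit tax, the buyer's price increase depends on relative slopes.
Supply slope: d = 2, Demand slope: b = 2
Buyer's price increase = d * tax / (b + d)
= 2 * 5 / (2 + 2)
= 10 / 4 = 5/2

5/2


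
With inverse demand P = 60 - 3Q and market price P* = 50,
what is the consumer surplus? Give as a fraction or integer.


Maximum willingness to pay (at Q=0): P_max = 60
Quantity demanded at P* = 50:
Q* = (60 - 50)/3 = 10/3
CS = (1/2) * Q* * (P_max - P*)
CS = (1/2) * 10/3 * (60 - 50)
CS = (1/2) * 10/3 * 10 = 50/3

50/3


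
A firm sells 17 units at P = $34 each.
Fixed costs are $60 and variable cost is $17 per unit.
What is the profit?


Total Revenue = P * Q = 34 * 17 = $578
Total Cost = FC + VC*Q = 60 + 17*17 = $349
Profit = TR - TC = 578 - 349 = $229

$229


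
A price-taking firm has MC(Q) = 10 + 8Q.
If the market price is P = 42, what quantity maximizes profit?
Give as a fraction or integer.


In perfect competition, profit is maximized where P = MC.
42 = 10 + 8Q
32 = 8Q
Q* = 32/8 = 4

4


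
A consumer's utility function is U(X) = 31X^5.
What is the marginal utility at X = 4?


MU = dU/dX = 31*5*X^(5-1)
MU = 155*X^4
At X = 4:
MU = 155 * 4^4
MU = 155 * 256 = 39680

39680


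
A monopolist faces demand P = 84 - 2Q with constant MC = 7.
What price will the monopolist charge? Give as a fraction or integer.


MR = 84 - 4Q
Set MR = MC: 84 - 4Q = 7
Q* = 77/4
Substitute into demand:
P* = 84 - 2*77/4 = 91/2

91/2


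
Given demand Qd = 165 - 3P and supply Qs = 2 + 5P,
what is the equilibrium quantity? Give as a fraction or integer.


First find equilibrium price:
165 - 3P = 2 + 5P
P* = 163/8 = 163/8
Then substitute into demand:
Q* = 165 - 3 * 163/8 = 831/8

831/8


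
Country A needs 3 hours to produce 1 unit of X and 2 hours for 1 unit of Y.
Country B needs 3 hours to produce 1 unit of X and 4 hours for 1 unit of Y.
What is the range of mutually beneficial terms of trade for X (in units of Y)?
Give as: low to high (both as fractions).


Opportunity cost of X for Country A = hours_X / hours_Y = 3/2 = 3/2 units of Y
Opportunity cost of X for Country B = hours_X / hours_Y = 3/4 = 3/4 units of Y
Terms of trade must be between the two opportunity costs.
Range: 3/4 to 3/2

3/4 to 3/2


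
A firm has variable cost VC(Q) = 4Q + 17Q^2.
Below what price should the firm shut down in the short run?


AVC(Q) = VC(Q)/Q = 4 + 17Q
AVC is increasing in Q, so minimum AVC is at Q -> 0+.
Min AVC = 4
The firm should shut down if P < 4.

4


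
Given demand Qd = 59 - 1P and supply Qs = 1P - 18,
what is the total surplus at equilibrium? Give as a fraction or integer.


Find equilibrium: 59 - 1P = 1P - 18
59 + 18 = 2P
P* = 77/2 = 77/2
Q* = 1*77/2 - 18 = 41/2
Inverse demand: P = 59 - Q/1, so P_max = 59
Inverse supply: P = 18 + Q/1, so P_min = 18
CS = (1/2) * 41/2 * (59 - 77/2) = 1681/8
PS = (1/2) * 41/2 * (77/2 - 18) = 1681/8
TS = CS + PS = 1681/8 + 1681/8 = 1681/4

1681/4


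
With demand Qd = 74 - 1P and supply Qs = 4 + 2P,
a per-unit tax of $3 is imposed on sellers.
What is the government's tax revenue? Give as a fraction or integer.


With tax on sellers, new supply: Qs' = 4 + 2(P - 3)
= 2P - 2
New equilibrium quantity:
Q_new = 146/3
Tax revenue = tax * Q_new = 3 * 146/3 = 146

146


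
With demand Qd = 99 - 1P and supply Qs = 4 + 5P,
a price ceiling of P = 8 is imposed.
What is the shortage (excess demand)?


At P = 8:
Qd = 99 - 1*8 = 91
Qs = 4 + 5*8 = 44
Shortage = Qd - Qs = 91 - 44 = 47

47


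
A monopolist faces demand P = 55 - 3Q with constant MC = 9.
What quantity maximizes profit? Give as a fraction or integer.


TR = P*Q = (55 - 3Q)Q = 55Q - 3Q^2
MR = dTR/dQ = 55 - 6Q
Set MR = MC:
55 - 6Q = 9
46 = 6Q
Q* = 46/6 = 23/3

23/3


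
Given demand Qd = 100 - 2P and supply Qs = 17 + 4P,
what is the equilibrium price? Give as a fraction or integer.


At equilibrium, Qd = Qs.
100 - 2P = 17 + 4P
100 - 17 = 2P + 4P
83 = 6P
P* = 83/6 = 83/6

83/6


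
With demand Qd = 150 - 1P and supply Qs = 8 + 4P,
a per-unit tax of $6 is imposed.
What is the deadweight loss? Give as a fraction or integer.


Pre-tax equilibrium quantity: Q* = 608/5
Post-tax equilibrium quantity: Q_tax = 584/5
Reduction in quantity: Q* - Q_tax = 24/5
DWL = (1/2) * tax * (Q* - Q_tax)
DWL = (1/2) * 6 * 24/5 = 72/5

72/5


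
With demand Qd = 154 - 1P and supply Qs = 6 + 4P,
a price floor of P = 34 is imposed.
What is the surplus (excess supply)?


At P = 34:
Qd = 154 - 1*34 = 120
Qs = 6 + 4*34 = 142
Surplus = Qs - Qd = 142 - 120 = 22

22


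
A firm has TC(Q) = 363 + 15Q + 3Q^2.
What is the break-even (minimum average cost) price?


AC(Q) = 363/Q + 15 + 3Q
To minimize: dAC/dQ = -363/Q^2 + 3 = 0
Q^2 = 363/3 = 121
Q* = 11
Min AC = 363/11 + 15 + 3*11
Min AC = 33 + 15 + 33 = 81

81


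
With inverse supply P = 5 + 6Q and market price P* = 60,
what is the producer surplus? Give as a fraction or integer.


Minimum supply price (at Q=0): P_min = 5
Quantity supplied at P* = 60:
Q* = (60 - 5)/6 = 55/6
PS = (1/2) * Q* * (P* - P_min)
PS = (1/2) * 55/6 * (60 - 5)
PS = (1/2) * 55/6 * 55 = 3025/12

3025/12


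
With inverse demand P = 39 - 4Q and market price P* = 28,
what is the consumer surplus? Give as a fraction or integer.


Maximum willingness to pay (at Q=0): P_max = 39
Quantity demanded at P* = 28:
Q* = (39 - 28)/4 = 11/4
CS = (1/2) * Q* * (P_max - P*)
CS = (1/2) * 11/4 * (39 - 28)
CS = (1/2) * 11/4 * 11 = 121/8

121/8


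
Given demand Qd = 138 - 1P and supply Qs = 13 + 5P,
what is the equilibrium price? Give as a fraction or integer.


At equilibrium, Qd = Qs.
138 - 1P = 13 + 5P
138 - 13 = 1P + 5P
125 = 6P
P* = 125/6 = 125/6

125/6


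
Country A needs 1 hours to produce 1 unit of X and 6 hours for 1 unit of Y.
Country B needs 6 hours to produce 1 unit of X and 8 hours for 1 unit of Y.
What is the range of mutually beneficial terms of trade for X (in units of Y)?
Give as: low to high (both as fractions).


Opportunity cost of X for Country A = hours_X / hours_Y = 1/6 = 1/6 units of Y
Opportunity cost of X for Country B = hours_X / hours_Y = 6/8 = 3/4 units of Y
Terms of trade must be between the two opportunity costs.
Range: 1/6 to 3/4

1/6 to 3/4


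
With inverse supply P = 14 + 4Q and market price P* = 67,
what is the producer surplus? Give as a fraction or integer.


Minimum supply price (at Q=0): P_min = 14
Quantity supplied at P* = 67:
Q* = (67 - 14)/4 = 53/4
PS = (1/2) * Q* * (P* - P_min)
PS = (1/2) * 53/4 * (67 - 14)
PS = (1/2) * 53/4 * 53 = 2809/8

2809/8


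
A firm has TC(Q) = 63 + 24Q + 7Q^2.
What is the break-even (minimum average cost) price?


AC(Q) = 63/Q + 24 + 7Q
To minimize: dAC/dQ = -63/Q^2 + 7 = 0
Q^2 = 63/7 = 9
Q* = 3
Min AC = 63/3 + 24 + 7*3
Min AC = 21 + 24 + 21 = 66

66


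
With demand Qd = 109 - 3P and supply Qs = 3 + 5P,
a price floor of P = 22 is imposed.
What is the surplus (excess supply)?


At P = 22:
Qd = 109 - 3*22 = 43
Qs = 3 + 5*22 = 113
Surplus = Qs - Qd = 113 - 43 = 70

70


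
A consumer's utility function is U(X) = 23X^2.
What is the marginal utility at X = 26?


MU = dU/dX = 23*2*X^(2-1)
MU = 46*X^1
At X = 26:
MU = 46 * 26^1
MU = 46 * 26 = 1196

1196


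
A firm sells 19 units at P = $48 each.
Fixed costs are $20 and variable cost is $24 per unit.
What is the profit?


Total Revenue = P * Q = 48 * 19 = $912
Total Cost = FC + VC*Q = 20 + 24*19 = $476
Profit = TR - TC = 912 - 476 = $436

$436


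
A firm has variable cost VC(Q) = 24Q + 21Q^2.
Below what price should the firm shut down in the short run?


AVC(Q) = VC(Q)/Q = 24 + 21Q
AVC is increasing in Q, so minimum AVC is at Q -> 0+.
Min AVC = 24
The firm should shut down if P < 24.

24


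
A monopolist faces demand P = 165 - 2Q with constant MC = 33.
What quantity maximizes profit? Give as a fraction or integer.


TR = P*Q = (165 - 2Q)Q = 165Q - 2Q^2
MR = dTR/dQ = 165 - 4Q
Set MR = MC:
165 - 4Q = 33
132 = 4Q
Q* = 132/4 = 33

33


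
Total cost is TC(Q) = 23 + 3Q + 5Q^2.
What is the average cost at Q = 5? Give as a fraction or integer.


TC(5) = 23 + 3*5 + 5*5^2
TC(5) = 23 + 15 + 125 = 163
AC = TC/Q = 163/5 = 163/5

163/5


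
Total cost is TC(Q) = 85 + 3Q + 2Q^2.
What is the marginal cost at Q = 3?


MC = dTC/dQ = 3 + 2*2*Q
At Q = 3:
MC = 3 + 4*3
MC = 3 + 12 = 15

15


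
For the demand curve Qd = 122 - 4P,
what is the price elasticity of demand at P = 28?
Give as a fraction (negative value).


dQ/dP = -4
At P = 28: Q = 122 - 4*28 = 10
E = (dQ/dP)(P/Q) = (-4)(28/10) = -56/5

-56/5


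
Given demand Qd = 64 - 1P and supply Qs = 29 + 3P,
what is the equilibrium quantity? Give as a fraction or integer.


First find equilibrium price:
64 - 1P = 29 + 3P
P* = 35/4 = 35/4
Then substitute into demand:
Q* = 64 - 1 * 35/4 = 221/4

221/4


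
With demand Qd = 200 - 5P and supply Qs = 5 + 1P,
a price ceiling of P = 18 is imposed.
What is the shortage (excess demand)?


At P = 18:
Qd = 200 - 5*18 = 110
Qs = 5 + 1*18 = 23
Shortage = Qd - Qs = 110 - 23 = 87

87


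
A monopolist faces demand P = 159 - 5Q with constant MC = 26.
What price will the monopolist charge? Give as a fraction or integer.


MR = 159 - 10Q
Set MR = MC: 159 - 10Q = 26
Q* = 133/10
Substitute into demand:
P* = 159 - 5*133/10 = 185/2

185/2


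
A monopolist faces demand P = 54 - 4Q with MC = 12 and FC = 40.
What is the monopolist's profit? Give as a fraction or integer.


MR = MC: 54 - 8Q = 12
Q* = 21/4
P* = 54 - 4*21/4 = 33
Profit = (P* - MC)*Q* - FC
= (33 - 12)*21/4 - 40
= 21*21/4 - 40
= 441/4 - 40 = 281/4

281/4


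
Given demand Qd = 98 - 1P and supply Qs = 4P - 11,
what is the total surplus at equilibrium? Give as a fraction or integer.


Find equilibrium: 98 - 1P = 4P - 11
98 + 11 = 5P
P* = 109/5 = 109/5
Q* = 4*109/5 - 11 = 381/5
Inverse demand: P = 98 - Q/1, so P_max = 98
Inverse supply: P = 11/4 + Q/4, so P_min = 11/4
CS = (1/2) * 381/5 * (98 - 109/5) = 145161/50
PS = (1/2) * 381/5 * (109/5 - 11/4) = 145161/200
TS = CS + PS = 145161/50 + 145161/200 = 145161/40

145161/40


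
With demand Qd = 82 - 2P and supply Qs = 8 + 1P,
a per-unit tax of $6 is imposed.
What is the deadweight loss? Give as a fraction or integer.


Pre-tax equilibrium quantity: Q* = 98/3
Post-tax equilibrium quantity: Q_tax = 86/3
Reduction in quantity: Q* - Q_tax = 4
DWL = (1/2) * tax * (Q* - Q_tax)
DWL = (1/2) * 6 * 4 = 12

12


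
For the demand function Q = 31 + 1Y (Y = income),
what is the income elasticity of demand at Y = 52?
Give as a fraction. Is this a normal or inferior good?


dQ/dY = 1
At Y = 52: Q = 31 + 1*52 = 83
Ey = (dQ/dY)(Y/Q) = 1 * 52 / 83 = 52/83
Since Ey > 0, this is a normal good.

52/83 (normal good)


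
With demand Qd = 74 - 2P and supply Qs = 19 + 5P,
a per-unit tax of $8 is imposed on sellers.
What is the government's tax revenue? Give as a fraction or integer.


With tax on sellers, new supply: Qs' = 19 + 5(P - 8)
= 5P - 21
New equilibrium quantity:
Q_new = 328/7
Tax revenue = tax * Q_new = 8 * 328/7 = 2624/7

2624/7


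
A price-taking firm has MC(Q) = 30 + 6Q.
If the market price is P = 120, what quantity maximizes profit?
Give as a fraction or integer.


In perfect competition, profit is maximized where P = MC.
120 = 30 + 6Q
90 = 6Q
Q* = 90/6 = 15

15


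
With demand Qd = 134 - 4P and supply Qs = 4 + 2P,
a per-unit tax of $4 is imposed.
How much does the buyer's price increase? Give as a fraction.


With a per-unit tax, the buyer's price increase depends on relative slopes.
Supply slope: d = 2, Demand slope: b = 4
Buyer's price increase = d * tax / (b + d)
= 2 * 4 / (4 + 2)
= 8 / 6 = 4/3

4/3


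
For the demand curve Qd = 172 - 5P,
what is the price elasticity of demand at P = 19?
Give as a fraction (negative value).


dQ/dP = -5
At P = 19: Q = 172 - 5*19 = 77
E = (dQ/dP)(P/Q) = (-5)(19/77) = -95/77

-95/77


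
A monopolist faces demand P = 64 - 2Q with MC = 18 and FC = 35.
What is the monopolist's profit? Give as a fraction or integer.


MR = MC: 64 - 4Q = 18
Q* = 23/2
P* = 64 - 2*23/2 = 41
Profit = (P* - MC)*Q* - FC
= (41 - 18)*23/2 - 35
= 23*23/2 - 35
= 529/2 - 35 = 459/2

459/2


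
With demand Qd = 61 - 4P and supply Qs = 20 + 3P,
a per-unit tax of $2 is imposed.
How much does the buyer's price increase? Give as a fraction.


With a per-unit tax, the buyer's price increase depends on relative slopes.
Supply slope: d = 3, Demand slope: b = 4
Buyer's price increase = d * tax / (b + d)
= 3 * 2 / (4 + 3)
= 6 / 7 = 6/7

6/7


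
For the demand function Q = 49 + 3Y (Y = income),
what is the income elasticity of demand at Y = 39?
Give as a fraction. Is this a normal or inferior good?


dQ/dY = 3
At Y = 39: Q = 49 + 3*39 = 166
Ey = (dQ/dY)(Y/Q) = 3 * 39 / 166 = 117/166
Since Ey > 0, this is a normal good.

117/166 (normal good)


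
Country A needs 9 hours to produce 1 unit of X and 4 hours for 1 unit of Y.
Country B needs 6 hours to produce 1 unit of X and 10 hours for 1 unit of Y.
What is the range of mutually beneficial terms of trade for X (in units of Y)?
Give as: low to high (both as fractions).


Opportunity cost of X for Country A = hours_X / hours_Y = 9/4 = 9/4 units of Y
Opportunity cost of X for Country B = hours_X / hours_Y = 6/10 = 3/5 units of Y
Terms of trade must be between the two opportunity costs.
Range: 3/5 to 9/4

3/5 to 9/4


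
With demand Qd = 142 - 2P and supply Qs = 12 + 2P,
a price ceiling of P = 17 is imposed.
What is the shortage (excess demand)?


At P = 17:
Qd = 142 - 2*17 = 108
Qs = 12 + 2*17 = 46
Shortage = Qd - Qs = 108 - 46 = 62

62
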